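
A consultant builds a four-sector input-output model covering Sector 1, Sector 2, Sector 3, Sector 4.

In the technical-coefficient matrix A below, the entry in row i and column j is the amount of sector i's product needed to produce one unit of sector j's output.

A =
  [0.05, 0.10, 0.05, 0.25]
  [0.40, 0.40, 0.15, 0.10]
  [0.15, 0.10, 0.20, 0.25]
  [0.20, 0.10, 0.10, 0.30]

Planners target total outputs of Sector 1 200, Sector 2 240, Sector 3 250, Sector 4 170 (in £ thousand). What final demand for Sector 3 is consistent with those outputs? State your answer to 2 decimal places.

d_3 = 103.50

I − A =
  [   0.95    -0.10    -0.05    -0.25]
  [  -0.40     0.60    -0.15    -0.10]
  [  -0.15    -0.10     0.80    -0.25]
  [  -0.20    -0.10    -0.10     0.70]
d = (I − A) x:
  d_1 = (+0.95)·200 + (-0.10)·240 + (-0.05)·250 + (-0.25)·170 = 111.00
  d_2 = (-0.40)·200 + (+0.60)·240 + (-0.15)·250 + (-0.10)·170 = 9.50
  d_3 = (-0.15)·200 + (-0.10)·240 + (+0.80)·250 + (-0.25)·170 = 103.50
  d_4 = (-0.20)·200 + (-0.10)·240 + (-0.10)·250 + (+0.70)·170 = 30.00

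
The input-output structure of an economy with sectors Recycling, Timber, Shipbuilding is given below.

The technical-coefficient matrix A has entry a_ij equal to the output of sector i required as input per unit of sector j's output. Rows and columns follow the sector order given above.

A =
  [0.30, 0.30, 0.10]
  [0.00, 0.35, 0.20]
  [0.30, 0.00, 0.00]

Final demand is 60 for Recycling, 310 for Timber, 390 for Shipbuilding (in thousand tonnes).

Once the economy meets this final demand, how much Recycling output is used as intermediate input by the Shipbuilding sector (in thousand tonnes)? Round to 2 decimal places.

z_RS = 51.99

I − A =
  [   0.70    -0.30    -0.10]
  [   0.00     0.65    -0.20]
  [  -0.30     0.00     1.00]
Cofactors of I−A, C_ij = (−1)^(i+j)·(minor ij) (rows/columns in the sector order above):
  C_11 = (0.65)(1.00) − (-0.20)(0.00) = 0.6500
  C_12 = −[(0.00)(1.00) − (-0.20)(-0.30)] = 0.0600
  C_13 = (0.00)(0.00) − (0.65)(-0.30) = 0.1950
  C_21 = −[(-0.30)(1.00) − (-0.10)(0.00)] = 0.3000
  C_22 = (0.70)(1.00) − (-0.10)(-0.30) = 0.6700
  C_23 = −[(0.70)(0.00) − (-0.30)(-0.30)] = 0.0900
  C_31 = (-0.30)(-0.20) − (-0.10)(0.65) = 0.1250
  C_32 = −[(0.70)(-0.20) − (-0.10)(0.00)] = 0.1400
  C_33 = (0.70)(0.65) − (-0.30)(0.00) = 0.4550
det(I−A) = Σ_j (I−A)_1j·C_1j = (0.70)(0.6500) + (-0.30)(0.0600) + (-0.10)(0.1950) = 0.4175
adj(I−A) = Cᵀ =
  [ 0.6500   0.3000   0.1250]
  [ 0.0600   0.6700   0.1400]
  [ 0.1950   0.0900   0.4550]
(I − A)⁻¹ = adj(I−A) / det(I−A) ≈
  [   1.5569     0.7186     0.2994]
  [   0.1437     1.6048     0.3353]
  [   0.4671     0.2156     1.0898]
First solve x = (I − A)⁻¹ d = adj(I−A)·d / det(I−A); in particular x_S = (0.1950·60 + 0.0900·310 + 0.4550·390) / 0.4175 = 217.05 / 0.4175 ≈ 519.8802.
Intermediate flow from R to S: z_RS = a_RS · x_S = 0.10 × 217.05 / 0.4175 = 21.705 / 0.4175 ≈ 51.99.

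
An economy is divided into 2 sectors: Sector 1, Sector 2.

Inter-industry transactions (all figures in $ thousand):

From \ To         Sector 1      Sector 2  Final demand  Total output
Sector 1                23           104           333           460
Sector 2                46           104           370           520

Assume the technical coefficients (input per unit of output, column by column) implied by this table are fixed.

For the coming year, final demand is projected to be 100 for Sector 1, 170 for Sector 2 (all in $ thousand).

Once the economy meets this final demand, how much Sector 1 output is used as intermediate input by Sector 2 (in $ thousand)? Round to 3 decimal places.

Technical coefficients a_ij = z_ij / X_j:
  a_11 = 23/460 = 0.05, a_21 = 46/460 = 0.10
  a_12 = 104/520 = 0.20, a_22 = 104/520 = 0.20
I − A =
  [   0.95    -0.20]
  [  -0.10     0.80]
det(I−A) = (0.95)(0.80) − (-0.20)(-0.10) = 0.7400
adj(I−A) = [[0.80, 0.20], [0.10, 0.95]]
(I − A)⁻¹ = adj(I−A) / det(I−A) ≈
  [   1.0811     0.2703]
  [   0.1351     1.2838]
First solve x = (I − A)⁻¹ d = adj(I−A)·d / det(I−A); in particular x_2 = (0.10·100 + 0.95·170) / 0.7400 = 171.50 / 0.7400 ≈ 231.75676.
Intermediate flow from 1 to 2: z_12 = a_12 · x_2 = 0.20 × 171.50 / 0.7400 = 34.30 / 0.7400 ≈ 46.351.

z_12 = 46.351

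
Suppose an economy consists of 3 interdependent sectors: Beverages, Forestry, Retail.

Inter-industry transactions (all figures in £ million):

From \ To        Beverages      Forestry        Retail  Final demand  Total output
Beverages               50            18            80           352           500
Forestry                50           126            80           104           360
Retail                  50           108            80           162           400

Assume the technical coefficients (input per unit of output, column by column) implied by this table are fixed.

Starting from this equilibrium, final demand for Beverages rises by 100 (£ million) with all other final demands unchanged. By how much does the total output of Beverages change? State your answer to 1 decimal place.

Technical coefficients a_ij = z_ij / X_j:
  a_BB = 50/500 = 0.10, a_FB = 50/500 = 0.10, a_RB = 50/500 = 0.10
  a_BF = 18/360 = 0.05, a_FF = 126/360 = 0.35, a_RF = 108/360 = 0.30
  a_BR = 80/400 = 0.20, a_FR = 80/400 = 0.20, a_RR = 80/400 = 0.20
I − A =
  [   0.90    -0.05    -0.20]
  [  -0.10     0.65    -0.20]
  [  -0.10    -0.30     0.80]
Cofactors of I−A, C_ij = (−1)^(i+j)·(minor ij) (rows/columns in the sector order above):
  C_11 = (0.65)(0.80) − (-0.20)(-0.30) = 0.4600
  C_12 = −[(-0.10)(0.80) − (-0.20)(-0.10)] = 0.1000
  C_13 = (-0.10)(-0.30) − (0.65)(-0.10) = 0.0950
  C_21 = −[(-0.05)(0.80) − (-0.20)(-0.30)] = 0.1000
  C_22 = (0.90)(0.80) − (-0.20)(-0.10) = 0.7000
  C_23 = −[(0.90)(-0.30) − (-0.05)(-0.10)] = 0.2750
  C_31 = (-0.05)(-0.20) − (-0.20)(0.65) = 0.1400
  C_32 = −[(0.90)(-0.20) − (-0.20)(-0.10)] = 0.2000
  C_33 = (0.90)(0.65) − (-0.05)(-0.10) = 0.5800
det(I−A) = Σ_j (I−A)_1j·C_1j = (0.90)(0.4600) + (-0.05)(0.1000) + (-0.20)(0.0950) = 0.3900
adj(I−A) = Cᵀ =
  [ 0.4600   0.1000   0.1400]
  [ 0.1000   0.7000   0.2000]
  [ 0.0950   0.2750   0.5800]
(I − A)⁻¹ = adj(I−A) / det(I−A) ≈
  [   1.1795     0.2564     0.3590]
  [   0.2564     1.7949     0.5128]
  [   0.2436     0.7051     1.4872]
Δx = (I − A)⁻¹ Δd with Δd having +100 in the Beverages component and 0 elsewhere.
So Δx_B = L_BB · (+100), where L_BB = adj(I−A)_BB / det(I−A) = 0.4600 / 0.3900.
Δx_B = 0.4600 × (+100) / 0.3900 = 46.00 / 0.3900 ≈ 117.9.

Δx_B = 117.9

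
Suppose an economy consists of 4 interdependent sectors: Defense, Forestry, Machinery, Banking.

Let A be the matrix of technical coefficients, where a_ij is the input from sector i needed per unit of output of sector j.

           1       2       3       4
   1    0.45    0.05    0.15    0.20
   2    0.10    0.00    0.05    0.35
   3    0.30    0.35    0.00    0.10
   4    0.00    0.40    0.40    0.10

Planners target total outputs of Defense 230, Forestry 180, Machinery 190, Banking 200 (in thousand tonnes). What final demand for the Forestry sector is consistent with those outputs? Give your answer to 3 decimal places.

d_2 = 77.500

I − A =
  [   0.55    -0.05    -0.15    -0.20]
  [  -0.10     1.00    -0.05    -0.35]
  [  -0.30    -0.35     1.00    -0.10]
  [   0.00    -0.40    -0.40     0.90]
d = (I − A) x:
  d_1 = (+0.55)·230 + (-0.05)·180 + (-0.15)·190 + (-0.20)·200 = 49.000
  d_2 = (-0.10)·230 + (+1.00)·180 + (-0.05)·190 + (-0.35)·200 = 77.500
  d_3 = (-0.30)·230 + (-0.35)·180 + (+1.00)·190 + (-0.10)·200 = 38.000
  d_4 = (+0.00)·230 + (-0.40)·180 + (-0.40)·190 + (+0.90)·200 = 32.000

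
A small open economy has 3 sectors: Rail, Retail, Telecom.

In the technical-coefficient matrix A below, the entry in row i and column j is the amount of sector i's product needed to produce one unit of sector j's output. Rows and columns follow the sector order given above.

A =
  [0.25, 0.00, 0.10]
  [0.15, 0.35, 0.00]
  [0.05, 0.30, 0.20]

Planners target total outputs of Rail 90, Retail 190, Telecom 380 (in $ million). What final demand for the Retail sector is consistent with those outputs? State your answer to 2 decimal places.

d_2 = 110.00

I − A =
  [   0.75     0.00    -0.10]
  [  -0.15     0.65     0.00]
  [  -0.05    -0.30     0.80]
d = (I − A) x:
  d_1 = (+0.75)·90 + (+0.00)·190 + (-0.10)·380 = 29.50
  d_2 = (-0.15)·90 + (+0.65)·190 + (+0.00)·380 = 110.00
  d_3 = (-0.05)·90 + (-0.30)·190 + (+0.80)·380 = 242.50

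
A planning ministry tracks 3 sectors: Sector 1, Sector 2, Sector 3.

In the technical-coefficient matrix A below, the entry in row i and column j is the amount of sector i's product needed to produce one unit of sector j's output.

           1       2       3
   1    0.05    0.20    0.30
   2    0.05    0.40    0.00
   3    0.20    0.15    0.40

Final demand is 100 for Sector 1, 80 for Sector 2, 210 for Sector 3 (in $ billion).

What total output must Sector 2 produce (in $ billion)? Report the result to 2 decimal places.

x_2 = 157.68

I − A =
  [   0.95    -0.20    -0.30]
  [  -0.05     0.60     0.00]
  [  -0.20    -0.15     0.60]
Cofactors of I−A, C_ij = (−1)^(i+j)·(minor ij) (rows/columns in the sector order above):
  C_11 = (0.60)(0.60) − (0.00)(-0.15) = 0.3600
  C_12 = −[(-0.05)(0.60) − (0.00)(-0.20)] = 0.0300
  C_13 = (-0.05)(-0.15) − (0.60)(-0.20) = 0.1275
  C_21 = −[(-0.20)(0.60) − (-0.30)(-0.15)] = 0.1650
  C_22 = (0.95)(0.60) − (-0.30)(-0.20) = 0.5100
  C_23 = −[(0.95)(-0.15) − (-0.20)(-0.20)] = 0.1825
  C_31 = (-0.20)(0.00) − (-0.30)(0.60) = 0.1800
  C_32 = −[(0.95)(0.00) − (-0.30)(-0.05)] = 0.0150
  C_33 = (0.95)(0.60) − (-0.20)(-0.05) = 0.5600
det(I−A) = Σ_j (I−A)_1j·C_1j = (0.95)(0.3600) + (-0.20)(0.0300) + (-0.30)(0.1275) = 0.29775
adj(I−A) = Cᵀ =
  [ 0.3600   0.1650   0.1800]
  [ 0.0300   0.5100   0.0150]
  [ 0.1275   0.1825   0.5600]
(I − A)⁻¹ = adj(I−A) / det(I−A) ≈
  [   1.2091     0.5542     0.6045]
  [   0.1008     1.7128     0.0504]
  [   0.4282     0.6129     1.8808]
x = (I − A)⁻¹ d = adj(I−A)·d / det(I−A), with det(I−A) = 0.29775:
  x_1 = (0.3600·100 + 0.1650·80 + 0.1800·210) / 0.29775 = 87.00 / 0.29775 ≈ 292.19
  x_2 = (0.0300·100 + 0.5100·80 + 0.0150·210) / 0.29775 = 46.95 / 0.29775 ≈ 157.68
  x_3 = (0.1275·100 + 0.1825·80 + 0.5600·210) / 0.29775 = 144.95 / 0.29775 ≈ 486.82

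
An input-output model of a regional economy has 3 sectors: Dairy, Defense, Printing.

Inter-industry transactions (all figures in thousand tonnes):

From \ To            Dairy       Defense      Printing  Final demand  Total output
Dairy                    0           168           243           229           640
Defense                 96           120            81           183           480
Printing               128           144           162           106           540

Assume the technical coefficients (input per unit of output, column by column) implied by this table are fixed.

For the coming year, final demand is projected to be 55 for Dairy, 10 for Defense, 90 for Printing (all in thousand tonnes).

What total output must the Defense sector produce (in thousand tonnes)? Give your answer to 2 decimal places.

Technical coefficients a_ij = z_ij / X_j:
  a_11 = 0/640 = 0.00, a_21 = 96/640 = 0.15, a_31 = 128/640 = 0.20
  a_12 = 168/480 = 0.35, a_22 = 120/480 = 0.25, a_32 = 144/480 = 0.30
  a_13 = 243/540 = 0.45, a_23 = 81/540 = 0.15, a_33 = 162/540 = 0.30
I − A =
  [   1.00    -0.35    -0.45]
  [  -0.15     0.75    -0.15]
  [  -0.20    -0.30     0.70]
Cofactors of I−A, C_ij = (−1)^(i+j)·(minor ij) (rows/columns in the sector order above):
  C_11 = (0.75)(0.70) − (-0.15)(-0.30) = 0.4800
  C_12 = −[(-0.15)(0.70) − (-0.15)(-0.20)] = 0.1350
  C_13 = (-0.15)(-0.30) − (0.75)(-0.20) = 0.1950
  C_21 = −[(-0.35)(0.70) − (-0.45)(-0.30)] = 0.3800
  C_22 = (1.00)(0.70) − (-0.45)(-0.20) = 0.6100
  C_23 = −[(1.00)(-0.30) − (-0.35)(-0.20)] = 0.3700
  C_31 = (-0.35)(-0.15) − (-0.45)(0.75) = 0.3900
  C_32 = −[(1.00)(-0.15) − (-0.45)(-0.15)] = 0.2175
  C_33 = (1.00)(0.75) − (-0.35)(-0.15) = 0.6975
det(I−A) = Σ_j (I−A)_1j·C_1j = (1.00)(0.4800) + (-0.35)(0.1350) + (-0.45)(0.1950) = 0.3450
adj(I−A) = Cᵀ =
  [ 0.4800   0.3800   0.3900]
  [ 0.1350   0.6100   0.2175]
  [ 0.1950   0.3700   0.6975]
(I − A)⁻¹ = adj(I−A) / det(I−A) ≈
  [   1.3913     1.1014     1.1304]
  [   0.3913     1.7681     0.6304]
  [   0.5652     1.0725     2.0217]
x = (I − A)⁻¹ d = adj(I−A)·d / det(I−A), with det(I−A) = 0.3450:
  x_1 = (0.4800·55 + 0.3800·10 + 0.3900·90) / 0.3450 = 65.30 / 0.3450 ≈ 189.28
  x_2 = (0.1350·55 + 0.6100·10 + 0.2175·90) / 0.3450 = 33.10 / 0.3450 ≈ 95.94
  x_3 = (0.1950·55 + 0.3700·10 + 0.6975·90) / 0.3450 = 77.20 / 0.3450 ≈ 223.77

x_2 = 95.94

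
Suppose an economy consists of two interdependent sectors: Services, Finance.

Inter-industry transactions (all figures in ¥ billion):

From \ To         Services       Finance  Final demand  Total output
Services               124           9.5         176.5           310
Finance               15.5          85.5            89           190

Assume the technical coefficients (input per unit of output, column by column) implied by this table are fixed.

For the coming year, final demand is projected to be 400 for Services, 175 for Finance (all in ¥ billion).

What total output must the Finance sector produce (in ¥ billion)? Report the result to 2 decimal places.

x_F = 381.68

Technical coefficients a_ij = z_ij / X_j:
  a_SS = 124/310 = 0.40, a_FS = 15.5/310 = 0.05
  a_SF = 9.5/190 = 0.05, a_FF = 85.5/190 = 0.45
I − A =
  [   0.60    -0.05]
  [  -0.05     0.55]
det(I−A) = (0.60)(0.55) − (-0.05)(-0.05) = 0.3275
adj(I−A) = [[0.55, 0.05], [0.05, 0.60]]
(I − A)⁻¹ = adj(I−A) / det(I−A) ≈
  [   1.6794     0.1527]
  [   0.1527     1.8321]
x = (I − A)⁻¹ d = adj(I−A)·d / det(I−A), with det(I−A) = 0.3275:
  x_S = (0.55·400 + 0.05·175) / 0.3275 = 228.75 / 0.3275 ≈ 698.47
  x_F = (0.05·400 + 0.60·175) / 0.3275 = 125.00 / 0.3275 ≈ 381.68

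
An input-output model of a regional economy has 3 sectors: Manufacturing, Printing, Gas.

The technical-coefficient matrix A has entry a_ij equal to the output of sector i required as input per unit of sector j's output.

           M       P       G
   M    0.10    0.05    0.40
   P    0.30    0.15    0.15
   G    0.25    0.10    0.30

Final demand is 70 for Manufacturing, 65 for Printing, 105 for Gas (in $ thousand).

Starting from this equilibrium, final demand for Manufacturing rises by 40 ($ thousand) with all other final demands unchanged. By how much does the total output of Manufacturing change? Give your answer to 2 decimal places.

Δx_M = 56.23

I − A =
  [   0.90    -0.05    -0.40]
  [  -0.30     0.85    -0.15]
  [  -0.25    -0.10     0.70]
Cofactors of I−A, C_ij = (−1)^(i+j)·(minor ij) (rows/columns in the sector order above):
  C_11 = (0.85)(0.70) − (-0.15)(-0.10) = 0.5800
  C_12 = −[(-0.30)(0.70) − (-0.15)(-0.25)] = 0.2475
  C_13 = (-0.30)(-0.10) − (0.85)(-0.25) = 0.2425
  C_21 = −[(-0.05)(0.70) − (-0.40)(-0.10)] = 0.0750
  C_22 = (0.90)(0.70) − (-0.40)(-0.25) = 0.5300
  C_23 = −[(0.90)(-0.10) − (-0.05)(-0.25)] = 0.1025
  C_31 = (-0.05)(-0.15) − (-0.40)(0.85) = 0.3475
  C_32 = −[(0.90)(-0.15) − (-0.40)(-0.30)] = 0.2550
  C_33 = (0.90)(0.85) − (-0.05)(-0.30) = 0.7500
det(I−A) = Σ_j (I−A)_1j·C_1j = (0.90)(0.5800) + (-0.05)(0.2475) + (-0.40)(0.2425) = 0.412625
adj(I−A) = Cᵀ =
  [ 0.5800   0.0750   0.3475]
  [ 0.2475   0.5300   0.2550]
  [ 0.2425   0.1025   0.7500]
(I − A)⁻¹ = adj(I−A) / det(I−A) ≈
  [   1.4056     0.1818     0.8422]
  [   0.5998     1.2845     0.6180]
  [   0.5877     0.2484     1.8176]
Δx = (I − A)⁻¹ Δd with Δd having +40 in the Manufacturing component and 0 elsewhere.
So Δx_M = L_MM · (+40), where L_MM = adj(I−A)_MM / det(I−A) = 0.5800 / 0.412625.
Δx_M = 0.5800 × (+40) / 0.412625 = 23.20 / 0.412625 ≈ 56.23.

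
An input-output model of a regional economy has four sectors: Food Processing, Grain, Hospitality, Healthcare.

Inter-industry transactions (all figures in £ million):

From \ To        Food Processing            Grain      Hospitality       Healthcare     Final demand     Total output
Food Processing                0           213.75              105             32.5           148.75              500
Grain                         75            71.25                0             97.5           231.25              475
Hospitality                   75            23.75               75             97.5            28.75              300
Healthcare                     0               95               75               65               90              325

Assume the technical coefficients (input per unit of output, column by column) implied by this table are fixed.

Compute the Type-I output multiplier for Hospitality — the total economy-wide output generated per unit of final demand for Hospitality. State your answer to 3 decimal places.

Technical coefficients a_ij = z_ij / X_j:
  a_11 = 0/500 = 0.00, a_21 = 75/500 = 0.15, a_31 = 75/500 = 0.15, a_41 = 0/500 = 0.00
  a_12 = 213.75/475 = 0.45, a_22 = 71.25/475 = 0.15, a_32 = 23.75/475 = 0.05, a_42 = 95/475 = 0.20
  a_13 = 105/300 = 0.35, a_23 = 0/300 = 0.00, a_33 = 75/300 = 0.25, a_43 = 75/300 = 0.25
  a_14 = 32.5/325 = 0.10, a_24 = 97.5/325 = 0.30, a_34 = 97.5/325 = 0.30, a_44 = 65/325 = 0.20
I − A =
  [   1.00    -0.45    -0.35    -0.10]
  [  -0.15     0.85     0.00    -0.30]
  [  -0.15    -0.05     0.75    -0.30]
  [   0.00    -0.20    -0.25     0.80]
Compute the cofactors C_ij = (−1)^(i+j)·(3×3 minor ij) of I−A; the adjugate is their transpose:
adj(I−A) = Cᵀ =
  [ 0.397500   0.287500   0.272000   0.259500]
  [ 0.090000   0.479250   0.120750   0.236250]
  [ 0.108000   0.157000   0.563000   0.283500]
  [ 0.056250   0.168875   0.206125   0.539625]
det(I−A) = Σ_j (I−A)_1j·C_1j = (1.00)(0.397500) + (-0.45)(0.090000) + (-0.35)(0.108000) + (-0.10)(0.056250) = 0.313575
(I − A)⁻¹ = adj(I−A) / det(I−A) ≈
  [   1.2676     0.9168     0.8674     0.8276]
  [   0.2870     1.5283     0.3851     0.7534]
  [   0.3444     0.5007     1.7954     0.9041]
  [   0.1794     0.5385     0.6573     1.7209]
The output multiplier for sector j is the column-j sum of the Leontief inverse (I − A)⁻¹ = adj(I−A) / det(I−A).
Column 3 of adj(I−A): (0.272000, 0.120750, 0.563000, 0.206125); det(I−A) = 0.313575.
m_3 = (0.272000 + 0.120750 + 0.563000 + 0.206125) / 0.313575 = 1.161875 / 0.313575 ≈ 3.705.

m_3 = 3.705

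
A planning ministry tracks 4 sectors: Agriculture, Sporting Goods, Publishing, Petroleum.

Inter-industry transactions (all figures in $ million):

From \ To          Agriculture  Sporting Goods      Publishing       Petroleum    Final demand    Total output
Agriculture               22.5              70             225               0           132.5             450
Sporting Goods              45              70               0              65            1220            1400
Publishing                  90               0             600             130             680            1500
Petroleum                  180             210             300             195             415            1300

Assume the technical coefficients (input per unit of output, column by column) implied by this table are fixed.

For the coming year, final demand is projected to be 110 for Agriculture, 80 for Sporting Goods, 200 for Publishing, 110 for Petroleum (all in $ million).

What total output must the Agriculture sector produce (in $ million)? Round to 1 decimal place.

Technical coefficients a_ij = z_ij / X_j:
  a_11 = 22.5/450 = 0.05, a_21 = 45/450 = 0.10, a_31 = 90/450 = 0.20, a_41 = 180/450 = 0.40
  a_12 = 70/1400 = 0.05, a_22 = 70/1400 = 0.05, a_32 = 0/1400 = 0.00, a_42 = 210/1400 = 0.15
  a_13 = 225/1500 = 0.15, a_23 = 0/1500 = 0.00, a_33 = 600/1500 = 0.40, a_43 = 300/1500 = 0.20
  a_14 = 0/1300 = 0.00, a_24 = 65/1300 = 0.05, a_34 = 130/1300 = 0.10, a_44 = 195/1300 = 0.15
I − A =
  [   0.95    -0.05    -0.15     0.00]
  [  -0.10     0.95     0.00    -0.05]
  [  -0.20     0.00     0.60    -0.10]
  [  -0.40    -0.15    -0.20     0.85]
Compute the cofactors C_ij = (−1)^(i+j)·(3×3 minor ij) of I−A; the adjugate is their transpose:
adj(I−A) = Cᵀ =
  [ 0.46100   0.02675   0.12050   0.01575]
  [ 0.06300   0.43400   0.02525   0.02850]
  [ 0.19950   0.02475   0.75475   0.09025]
  [ 0.27500   0.09500   0.23875   0.51000]
det(I−A) = Σ_j (I−A)_1j·C_1j = (0.95)(0.46100) + (-0.05)(0.06300) + (-0.15)(0.19950) + (0.00)(0.27500) = 0.404875
(I − A)⁻¹ = adj(I−A) / det(I−A) ≈
  [   1.1386     0.0661     0.2976     0.0389]
  [   0.1556     1.0719     0.0624     0.0704]
  [   0.4927     0.0611     1.8642     0.2229]
  [   0.6792     0.2346     0.5897     1.2596]
x = (I − A)⁻¹ d = adj(I−A)·d / det(I−A), with det(I−A) = 0.404875:
  x_1 = (0.46100·110 + 0.02675·80 + 0.12050·200 + 0.01575·110) / 0.404875 = 78.6825 / 0.404875 ≈ 194.3
  x_2 = (0.06300·110 + 0.43400·80 + 0.02525·200 + 0.02850·110) / 0.404875 = 49.835 / 0.404875 ≈ 123.1
  x_3 = (0.19950·110 + 0.02475·80 + 0.75475·200 + 0.09025·110) / 0.404875 = 184.8025 / 0.404875 ≈ 456.4
  x_4 = (0.27500·110 + 0.09500·80 + 0.23875·200 + 0.51000·110) / 0.404875 = 141.70 / 0.404875 ≈ 350.0

x_1 = 194.3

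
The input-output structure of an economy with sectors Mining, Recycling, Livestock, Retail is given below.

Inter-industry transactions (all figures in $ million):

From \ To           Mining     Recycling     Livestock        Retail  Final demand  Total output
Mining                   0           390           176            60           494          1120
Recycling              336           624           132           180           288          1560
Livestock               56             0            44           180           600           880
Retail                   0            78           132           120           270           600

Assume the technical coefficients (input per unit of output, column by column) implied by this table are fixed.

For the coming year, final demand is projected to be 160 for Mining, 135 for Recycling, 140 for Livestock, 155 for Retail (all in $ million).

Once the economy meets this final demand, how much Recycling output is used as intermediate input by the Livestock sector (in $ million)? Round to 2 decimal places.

z_23 = 38.56

Technical coefficients a_ij = z_ij / X_j:
  a_11 = 0/1120 = 0.00, a_21 = 336/1120 = 0.30, a_31 = 56/1120 = 0.05, a_41 = 0/1120 = 0.00
  a_12 = 390/1560 = 0.25, a_22 = 624/1560 = 0.40, a_32 = 0/1560 = 0.00, a_42 = 78/1560 = 0.05
  a_13 = 176/880 = 0.20, a_23 = 132/880 = 0.15, a_33 = 44/880 = 0.05, a_43 = 132/880 = 0.15
  a_14 = 60/600 = 0.10, a_24 = 180/600 = 0.30, a_34 = 180/600 = 0.30, a_44 = 120/600 = 0.20
I − A =
  [   1.00    -0.25    -0.20    -0.10]
  [  -0.30     0.60    -0.15    -0.30]
  [  -0.05     0.00     0.95    -0.30]
  [   0.00    -0.05    -0.15     0.80]
Compute the cofactors C_ij = (−1)^(i+j)·(3×3 minor ij) of I−A; the adjugate is their transpose:
adj(I−A) = Cᵀ =
  [ 0.412500   0.186500   0.144000   0.175500]
  [ 0.222750   0.706250   0.217500   0.374250]
  [ 0.027750   0.025250   0.403500   0.164250]
  [ 0.019125   0.048875   0.089250   0.490875]
det(I−A) = Σ_j (I−A)_1j·C_1j = (1.00)(0.412500) + (-0.25)(0.222750) + (-0.20)(0.027750) + (-0.10)(0.019125) = 0.34935
(I − A)⁻¹ = adj(I−A) / det(I−A) ≈
  [   1.1808     0.5338     0.4122     0.5024]
  [   0.6376     2.0216     0.6226     1.0713]
  [   0.0794     0.0723     1.1550     0.4702]
  [   0.0547     0.1399     0.2555     1.4051]
First solve x = (I − A)⁻¹ d = adj(I−A)·d / det(I−A); in particular x_3 = (0.027750·160 + 0.025250·135 + 0.403500·140 + 0.164250·155) / 0.34935 = 89.7975 / 0.34935 ≈ 257.0416.
Intermediate flow from 2 to 3: z_23 = a_23 · x_3 = 0.15 × 89.7975 / 0.34935 = 13.469625 / 0.34935 ≈ 38.56.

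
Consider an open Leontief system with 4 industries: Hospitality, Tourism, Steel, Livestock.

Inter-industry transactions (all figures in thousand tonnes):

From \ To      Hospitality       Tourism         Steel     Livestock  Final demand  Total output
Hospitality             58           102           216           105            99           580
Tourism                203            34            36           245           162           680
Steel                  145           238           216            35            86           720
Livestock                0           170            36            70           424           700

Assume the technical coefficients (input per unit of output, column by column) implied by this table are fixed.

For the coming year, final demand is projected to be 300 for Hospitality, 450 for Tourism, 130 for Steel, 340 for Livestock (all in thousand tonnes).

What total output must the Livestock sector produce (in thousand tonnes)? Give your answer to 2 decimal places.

Technical coefficients a_ij = z_ij / X_j:
  a_HH = 58/580 = 0.10, a_TH = 203/580 = 0.35, a_SH = 145/580 = 0.25, a_LH = 0/580 = 0.00
  a_HT = 102/680 = 0.15, a_TT = 34/680 = 0.05, a_ST = 238/680 = 0.35, a_LT = 170/680 = 0.25
  a_HS = 216/720 = 0.30, a_TS = 36/720 = 0.05, a_SS = 216/720 = 0.30, a_LS = 36/720 = 0.05
  a_HL = 105/700 = 0.15, a_TL = 245/700 = 0.35, a_SL = 35/700 = 0.05, a_LL = 70/700 = 0.10
I − A =
  [   0.90    -0.15    -0.30    -0.15]
  [  -0.35     0.95    -0.05    -0.35]
  [  -0.25    -0.35     0.70    -0.05]
  [   0.00    -0.25    -0.05     0.90]
Compute the cofactors C_ij = (−1)^(i+j)·(3×3 minor ij) of I−A; the adjugate is their transpose:
adj(I−A) = Cᵀ =
  [ 0.512375   0.221250   0.248625   0.185250]
  [ 0.235250   0.495375   0.153375   0.240375]
  [ 0.306500   0.337875   0.630375   0.217500]
  [ 0.082375   0.156375   0.077625   0.436125]
det(I−A) = Σ_j (I−A)_1j·C_1j = (0.90)(0.512375) + (-0.15)(0.235250) + (-0.30)(0.306500) + (-0.15)(0.082375) = 0.32154375
(I − A)⁻¹ = adj(I−A) / det(I−A) ≈
  [   1.5935     0.6881     0.7732     0.5761]
  [   0.7316     1.5406     0.4770     0.7476]
  [   0.9532     1.0508     1.9605     0.6764]
  [   0.2562     0.4863     0.2414     1.3563]
x = (I − A)⁻¹ d = adj(I−A)·d / det(I−A), with det(I−A) = 0.32154375:
  x_H = (0.512375·300 + 0.221250·450 + 0.248625·130 + 0.185250·340) / 0.32154375 = 348.58125 / 0.32154375 ≈ 1084.09
  x_T = (0.235250·300 + 0.495375·450 + 0.153375·130 + 0.240375·340) / 0.32154375 = 395.16 / 0.32154375 ≈ 1228.95
  x_S = (0.306500·300 + 0.337875·450 + 0.630375·130 + 0.217500·340) / 0.32154375 = 399.8925 / 0.32154375 ≈ 1243.66
  x_L = (0.082375·300 + 0.156375·450 + 0.077625·130 + 0.436125·340) / 0.32154375 = 253.455 / 0.32154375 ≈ 788.24

x_L = 788.24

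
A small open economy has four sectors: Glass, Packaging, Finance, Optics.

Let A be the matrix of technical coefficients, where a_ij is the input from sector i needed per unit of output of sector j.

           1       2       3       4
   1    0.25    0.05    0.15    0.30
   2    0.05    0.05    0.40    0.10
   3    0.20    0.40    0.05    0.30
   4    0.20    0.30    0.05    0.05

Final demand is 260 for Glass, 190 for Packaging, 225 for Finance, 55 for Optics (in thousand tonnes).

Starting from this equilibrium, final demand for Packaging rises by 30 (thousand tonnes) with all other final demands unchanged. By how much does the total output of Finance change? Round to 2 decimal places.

I − A =
  [   0.75    -0.05    -0.15    -0.30]
  [  -0.05     0.95    -0.40    -0.10]
  [  -0.20    -0.40     0.95    -0.30]
  [  -0.20    -0.30    -0.05     0.95]
Compute the cofactors C_ij = (−1)^(i+j)·(3×3 minor ij) of I−A; the adjugate is their transpose:
adj(I−A) = Cᵀ =
  [ 0.624625   0.206375   0.200375   0.282250]
  [ 0.164375   0.568125   0.275625   0.198750]
  [ 0.263000   0.359000   0.589500   0.307000]
  [ 0.197250   0.241750   0.160250   0.519000]
det(I−A) = Σ_j (I−A)_1j·C_1j = (0.75)(0.624625) + (-0.05)(0.164375) + (-0.15)(0.263000) + (-0.30)(0.197250) = 0.361625
(I − A)⁻¹ = adj(I−A) / det(I−A) ≈
  [   1.7273     0.5707     0.5541     0.7805]
  [   0.4545     1.5710     0.7622     0.5496]
  [   0.7273     0.9927     1.6301     0.8489]
  [   0.5455     0.6685     0.4431     1.4352]
Δx = (I − A)⁻¹ Δd with Δd having +30 in the Packaging component and 0 elsewhere.
So Δx_3 = L_32 · (+30), where L_32 = adj(I−A)_32 / det(I−A) = 0.359000 / 0.361625.
Δx_3 = 0.359000 × (+30) / 0.361625 = 10.77 / 0.361625 ≈ 29.78.

Δx_3 = 29.78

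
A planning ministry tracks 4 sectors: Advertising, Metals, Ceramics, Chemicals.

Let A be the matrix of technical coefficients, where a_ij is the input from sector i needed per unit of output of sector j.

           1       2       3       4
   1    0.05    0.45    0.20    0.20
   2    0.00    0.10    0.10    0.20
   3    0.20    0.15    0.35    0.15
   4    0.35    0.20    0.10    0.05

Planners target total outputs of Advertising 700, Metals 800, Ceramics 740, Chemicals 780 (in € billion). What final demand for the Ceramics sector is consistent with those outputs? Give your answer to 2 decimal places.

I − A =
  [   0.95    -0.45    -0.20    -0.20]
  [   0.00     0.90    -0.10    -0.20]
  [  -0.20    -0.15     0.65    -0.15]
  [  -0.35    -0.20    -0.10     0.95]
d = (I − A) x:
  d_1 = (+0.95)·700 + (-0.45)·800 + (-0.20)·740 + (-0.20)·780 = 1.00
  d_2 = (+0.00)·700 + (+0.90)·800 + (-0.10)·740 + (-0.20)·780 = 490.00
  d_3 = (-0.20)·700 + (-0.15)·800 + (+0.65)·740 + (-0.15)·780 = 104.00
  d_4 = (-0.35)·700 + (-0.20)·800 + (-0.10)·740 + (+0.95)·780 = 262.00

d_3 = 104.00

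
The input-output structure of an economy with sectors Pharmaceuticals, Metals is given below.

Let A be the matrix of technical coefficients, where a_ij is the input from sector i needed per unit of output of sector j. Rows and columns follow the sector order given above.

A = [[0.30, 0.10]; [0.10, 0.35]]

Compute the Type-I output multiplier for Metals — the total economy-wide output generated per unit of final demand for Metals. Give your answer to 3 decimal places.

I − A =
  [   0.70    -0.10]
  [  -0.10     0.65]
det(I−A) = (0.70)(0.65) − (-0.10)(-0.10) = 0.4450
adj(I−A) = [[0.65, 0.10], [0.10, 0.70]]
(I − A)⁻¹ = adj(I−A) / det(I−A) ≈
  [   1.4607     0.2247]
  [   0.2247     1.5730]
The output multiplier for sector j is the column-j sum of the Leontief inverse (I − A)⁻¹ = adj(I−A) / det(I−A).
Column M of adj(I−A): (0.10, 0.70); det(I−A) = 0.4450.
m_M = (0.10 + 0.70) / 0.4450 = 0.80 / 0.4450 ≈ 1.798.

m_M = 1.798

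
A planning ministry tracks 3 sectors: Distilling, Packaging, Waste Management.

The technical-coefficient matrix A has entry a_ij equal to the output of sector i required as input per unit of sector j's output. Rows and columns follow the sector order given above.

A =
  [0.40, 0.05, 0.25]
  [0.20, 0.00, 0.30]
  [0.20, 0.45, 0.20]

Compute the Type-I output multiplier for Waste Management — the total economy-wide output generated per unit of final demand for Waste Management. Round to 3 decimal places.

I − A =
  [   0.60    -0.05    -0.25]
  [  -0.20     1.00    -0.30]
  [  -0.20    -0.45     0.80]
Cofactors of I−A, C_ij = (−1)^(i+j)·(minor ij) (rows/columns in the sector order above):
  C_11 = (1.00)(0.80) − (-0.30)(-0.45) = 0.6650
  C_12 = −[(-0.20)(0.80) − (-0.30)(-0.20)] = 0.2200
  C_13 = (-0.20)(-0.45) − (1.00)(-0.20) = 0.2900
  C_21 = −[(-0.05)(0.80) − (-0.25)(-0.45)] = 0.1525
  C_22 = (0.60)(0.80) − (-0.25)(-0.20) = 0.4300
  C_23 = −[(0.60)(-0.45) − (-0.05)(-0.20)] = 0.2800
  C_31 = (-0.05)(-0.30) − (-0.25)(1.00) = 0.2650
  C_32 = −[(0.60)(-0.30) − (-0.25)(-0.20)] = 0.2300
  C_33 = (0.60)(1.00) − (-0.05)(-0.20) = 0.5900
det(I−A) = Σ_j (I−A)_1j·C_1j = (0.60)(0.6650) + (-0.05)(0.2200) + (-0.25)(0.2900) = 0.3155
adj(I−A) = Cᵀ =
  [ 0.6650   0.1525   0.2650]
  [ 0.2200   0.4300   0.2300]
  [ 0.2900   0.2800   0.5900]
(I − A)⁻¹ = adj(I−A) / det(I−A) ≈
  [   2.1078     0.4834     0.8399]
  [   0.6973     1.3629     0.7290]
  [   0.9192     0.8875     1.8700]
The output multiplier for sector j is the column-j sum of the Leontief inverse (I − A)⁻¹ = adj(I−A) / det(I−A).
Column W of adj(I−A): (0.2650, 0.2300, 0.5900); det(I−A) = 0.3155.
m_W = (0.2650 + 0.2300 + 0.5900) / 0.3155 = 1.085 / 0.3155 ≈ 3.439.

m_W = 3.439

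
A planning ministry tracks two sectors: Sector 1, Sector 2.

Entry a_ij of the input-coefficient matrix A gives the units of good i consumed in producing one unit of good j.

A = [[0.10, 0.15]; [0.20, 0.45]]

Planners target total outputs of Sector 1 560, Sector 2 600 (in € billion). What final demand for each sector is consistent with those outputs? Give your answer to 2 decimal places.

d_1 = 414.00, d_2 = 218.00

I − A =
  [   0.90    -0.15]
  [  -0.20     0.55]
d = (I − A) x:
  d_1 = (+0.90)·560 + (-0.15)·600 = 414.00
  d_2 = (-0.20)·560 + (+0.55)·600 = 218.00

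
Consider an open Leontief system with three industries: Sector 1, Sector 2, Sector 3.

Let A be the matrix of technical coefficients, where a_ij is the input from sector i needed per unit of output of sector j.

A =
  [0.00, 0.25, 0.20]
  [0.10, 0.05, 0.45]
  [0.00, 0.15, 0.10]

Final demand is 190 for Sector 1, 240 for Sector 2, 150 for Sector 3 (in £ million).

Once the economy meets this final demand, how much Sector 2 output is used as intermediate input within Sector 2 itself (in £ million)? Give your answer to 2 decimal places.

z_22 = 19.92

I − A =
  [   1.00    -0.25    -0.20]
  [  -0.10     0.95    -0.45]
  [   0.00    -0.15     0.90]
Cofactors of I−A, C_ij = (−1)^(i+j)·(minor ij) (rows/columns in the sector order above):
  C_11 = (0.95)(0.90) − (-0.45)(-0.15) = 0.7875
  C_12 = −[(-0.10)(0.90) − (-0.45)(0.00)] = 0.0900
  C_13 = (-0.10)(-0.15) − (0.95)(0.00) = 0.0150
  C_21 = −[(-0.25)(0.90) − (-0.20)(-0.15)] = 0.2550
  C_22 = (1.00)(0.90) − (-0.20)(0.00) = 0.9000
  C_23 = −[(1.00)(-0.15) − (-0.25)(0.00)] = 0.1500
  C_31 = (-0.25)(-0.45) − (-0.20)(0.95) = 0.3025
  C_32 = −[(1.00)(-0.45) − (-0.20)(-0.10)] = 0.4700
  C_33 = (1.00)(0.95) − (-0.25)(-0.10) = 0.9250
det(I−A) = Σ_j (I−A)_1j·C_1j = (1.00)(0.7875) + (-0.25)(0.0900) + (-0.20)(0.0150) = 0.7620
adj(I−A) = Cᵀ =
  [ 0.7875   0.2550   0.3025]
  [ 0.0900   0.9000   0.4700]
  [ 0.0150   0.1500   0.9250]
(I − A)⁻¹ = adj(I−A) / det(I−A) ≈
  [   1.0335     0.3346     0.3970]
  [   0.1181     1.1811     0.6168]
  [   0.0197     0.1969     1.2139]
First solve x = (I − A)⁻¹ d = adj(I−A)·d / det(I−A); in particular x_2 = (0.0900·190 + 0.9000·240 + 0.4700·150) / 0.7620 = 303.60 / 0.7620 ≈ 398.4252.
Intermediate flow from 2 to 2: z_22 = a_22 · x_2 = 0.05 × 303.60 / 0.7620 = 15.18 / 0.7620 ≈ 19.92.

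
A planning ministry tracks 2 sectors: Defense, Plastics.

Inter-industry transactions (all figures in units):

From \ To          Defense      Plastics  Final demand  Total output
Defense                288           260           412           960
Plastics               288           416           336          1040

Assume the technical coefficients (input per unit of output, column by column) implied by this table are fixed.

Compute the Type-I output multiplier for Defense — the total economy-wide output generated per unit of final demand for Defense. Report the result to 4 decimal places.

m_D = 2.6087

Technical coefficients a_ij = z_ij / X_j:
  a_DD = 288/960 = 0.30, a_PD = 288/960 = 0.30
  a_DP = 260/1040 = 0.25, a_PP = 416/1040 = 0.40
I − A =
  [   0.70    -0.25]
  [  -0.30     0.60]
det(I−A) = (0.70)(0.60) − (-0.25)(-0.30) = 0.3450
adj(I−A) = [[0.60, 0.25], [0.30, 0.70]]
(I − A)⁻¹ = adj(I−A) / det(I−A) ≈
  [   1.73913     0.72464]
  [   0.86957     2.02899]
The output multiplier for sector j is the column-j sum of the Leontief inverse (I − A)⁻¹ = adj(I−A) / det(I−A).
Column D of adj(I−A): (0.60, 0.30); det(I−A) = 0.3450.
m_D = (0.60 + 0.30) / 0.3450 = 0.90 / 0.3450 ≈ 2.6087.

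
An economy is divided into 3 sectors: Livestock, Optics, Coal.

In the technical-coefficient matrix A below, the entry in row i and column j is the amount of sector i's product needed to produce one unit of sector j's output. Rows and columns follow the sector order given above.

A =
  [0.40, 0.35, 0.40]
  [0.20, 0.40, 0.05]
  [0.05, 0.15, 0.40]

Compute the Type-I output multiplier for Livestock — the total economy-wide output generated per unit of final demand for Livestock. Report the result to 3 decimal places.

m_L = 3.699

I − A =
  [   0.60    -0.35    -0.40]
  [  -0.20     0.60    -0.05]
  [  -0.05    -0.15     0.60]
Cofactors of I−A, C_ij = (−1)^(i+j)·(minor ij) (rows/columns in the sector order above):
  C_11 = (0.60)(0.60) − (-0.05)(-0.15) = 0.3525
  C_12 = −[(-0.20)(0.60) − (-0.05)(-0.05)] = 0.1225
  C_13 = (-0.20)(-0.15) − (0.60)(-0.05) = 0.0600
  C_21 = −[(-0.35)(0.60) − (-0.40)(-0.15)] = 0.2700
  C_22 = (0.60)(0.60) − (-0.40)(-0.05) = 0.3400
  C_23 = −[(0.60)(-0.15) − (-0.35)(-0.05)] = 0.1075
  C_31 = (-0.35)(-0.05) − (-0.40)(0.60) = 0.2575
  C_32 = −[(0.60)(-0.05) − (-0.40)(-0.20)] = 0.1100
  C_33 = (0.60)(0.60) − (-0.35)(-0.20) = 0.2900
det(I−A) = Σ_j (I−A)_1j·C_1j = (0.60)(0.3525) + (-0.35)(0.1225) + (-0.40)(0.0600) = 0.144625
adj(I−A) = Cᵀ =
  [ 0.3525   0.2700   0.2575]
  [ 0.1225   0.3400   0.1100]
  [ 0.0600   0.1075   0.2900]
(I − A)⁻¹ = adj(I−A) / det(I−A) ≈
  [   2.4373     1.8669     1.7805]
  [   0.8470     2.3509     0.7606]
  [   0.4149     0.7433     2.0052]
The output multiplier for sector j is the column-j sum of the Leontief inverse (I − A)⁻¹ = adj(I−A) / det(I−A).
Column L of adj(I−A): (0.3525, 0.1225, 0.0600); det(I−A) = 0.144625.
m_L = (0.3525 + 0.1225 + 0.0600) / 0.144625 = 0.535 / 0.144625 ≈ 3.699.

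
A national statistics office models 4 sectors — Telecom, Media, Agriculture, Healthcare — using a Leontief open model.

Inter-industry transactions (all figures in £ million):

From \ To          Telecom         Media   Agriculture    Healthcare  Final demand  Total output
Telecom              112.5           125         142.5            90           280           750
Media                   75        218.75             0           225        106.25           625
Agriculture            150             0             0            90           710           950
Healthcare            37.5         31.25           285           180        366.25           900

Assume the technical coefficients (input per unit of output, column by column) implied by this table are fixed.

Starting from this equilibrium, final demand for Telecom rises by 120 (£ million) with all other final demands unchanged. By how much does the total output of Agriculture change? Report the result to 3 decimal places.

Technical coefficients a_ij = z_ij / X_j:
  a_11 = 112.5/750 = 0.15, a_21 = 75/750 = 0.10, a_31 = 150/750 = 0.20, a_41 = 37.5/750 = 0.05
  a_12 = 125/625 = 0.20, a_22 = 218.75/625 = 0.35, a_32 = 0/625 = 0.00, a_42 = 31.25/625 = 0.05
  a_13 = 142.5/950 = 0.15, a_23 = 0/950 = 0.00, a_33 = 0/950 = 0.00, a_43 = 285/950 = 0.30
  a_14 = 90/900 = 0.10, a_24 = 225/900 = 0.25, a_34 = 90/900 = 0.10, a_44 = 180/900 = 0.20
I − A =
  [   0.85    -0.20    -0.15    -0.10]
  [  -0.10     0.65     0.00    -0.25]
  [  -0.20     0.00     1.00    -0.10]
  [  -0.05    -0.05    -0.30     0.80]
Compute the cofactors C_ij = (−1)^(i+j)·(3×3 minor ij) of I−A; the adjugate is their transpose:
adj(I−A) = Cᵀ =
  [ 0.488000   0.159750   0.110625   0.124750]
  [ 0.104500   0.618750   0.080625   0.216500]
  [ 0.105250   0.038250   0.409125   0.076250]
  [ 0.076500   0.063000   0.165375   0.513000]
det(I−A) = Σ_j (I−A)_1j·C_1j = (0.85)(0.488000) + (-0.20)(0.104500) + (-0.15)(0.105250) + (-0.10)(0.076500) = 0.3704625
(I − A)⁻¹ = adj(I−A) / det(I−A) ≈
  [   1.3173     0.4312     0.2986     0.3367]
  [   0.2821     1.6702     0.2176     0.5844]
  [   0.2841     0.1032     1.1044     0.2058]
  [   0.2065     0.1701     0.4464     1.3848]
Δx = (I − A)⁻¹ Δd with Δd having +120 in the Telecom component and 0 elsewhere.
So Δx_3 = L_31 · (+120), where L_31 = adj(I−A)_31 / det(I−A) = 0.105250 / 0.3704625.
Δx_3 = 0.105250 × (+120) / 0.3704625 = 12.63 / 0.3704625 ≈ 34.093.

Δx_3 = 34.093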